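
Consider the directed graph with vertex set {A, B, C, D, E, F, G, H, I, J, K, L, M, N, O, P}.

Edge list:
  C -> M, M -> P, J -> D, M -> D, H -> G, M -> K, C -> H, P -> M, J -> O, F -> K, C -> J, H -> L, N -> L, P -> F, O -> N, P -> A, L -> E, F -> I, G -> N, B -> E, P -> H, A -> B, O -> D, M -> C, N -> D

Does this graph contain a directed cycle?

Yes

DFS with white/gray/black marking, starting from K:
K gray
K black
A gray
  B gray
    E gray
    E black
  B black
A black
C gray
  H gray
    G gray
      N gray
        D gray
        D black
        L gray
          L→E: E black — skip
        L black
      N black
    G black
    H→L: L black — skip
  H black
  J gray
    O gray
      O→N: N black — skip
      O→D: D black — skip
    O black
    J→D: D black — skip
  J black
  M gray
    M→D: D black — skip
    M→K: K black — skip
    M→C: C is gray → back edge
Back edge found, so a cycle exists: C → M → C.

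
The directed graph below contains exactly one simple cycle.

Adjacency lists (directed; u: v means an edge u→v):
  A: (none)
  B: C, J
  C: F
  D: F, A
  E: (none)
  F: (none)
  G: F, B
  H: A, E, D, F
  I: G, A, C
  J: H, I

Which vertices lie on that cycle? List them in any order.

B, G, I, J

DFS with gray/black marking from J:
J gray
  H gray
    A gray
    A black
    E gray
    E black
    D gray
      F gray
      F black
      D→A: A black — skip
    D black
    H→F: F black — skip
  H black
  I gray
    G gray
      G→F: F black — skip
      B gray
        C gray
          C→F: F black — skip
        C black
        B→J: J is gray → back edge
Back edge closes the cycle J → I → G → B → J; its vertices are {B, G, I, J}.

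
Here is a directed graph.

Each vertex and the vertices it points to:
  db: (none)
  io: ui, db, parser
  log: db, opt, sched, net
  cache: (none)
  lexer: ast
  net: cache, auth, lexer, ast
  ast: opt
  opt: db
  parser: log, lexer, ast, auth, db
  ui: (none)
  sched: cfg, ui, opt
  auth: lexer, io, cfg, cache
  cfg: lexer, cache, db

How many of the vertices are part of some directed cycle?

5

A vertex is on a directed cycle iff it belongs to a strongly connected component of size ≥ 2 (or has a self-loop).
The vertices on cycles are {io, log, net, auth, parser} — 5 in total.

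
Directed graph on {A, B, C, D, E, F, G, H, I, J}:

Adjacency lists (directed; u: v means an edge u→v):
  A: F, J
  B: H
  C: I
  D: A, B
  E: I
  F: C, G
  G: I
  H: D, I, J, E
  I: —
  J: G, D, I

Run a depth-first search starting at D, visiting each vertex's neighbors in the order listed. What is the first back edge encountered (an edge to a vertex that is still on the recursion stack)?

DFS from D (visiting each vertex's neighbors in the order listed); mark gray on enter, black on exit:
D gray
  A gray
    F gray
      C gray
        I gray
        I black
      C black
      G gray
        G→I: I black — skip
      G black
    F black
    J gray
      J→G: G black — skip
      J→D: D is gray → back edge
First back edge: J → D.

J->D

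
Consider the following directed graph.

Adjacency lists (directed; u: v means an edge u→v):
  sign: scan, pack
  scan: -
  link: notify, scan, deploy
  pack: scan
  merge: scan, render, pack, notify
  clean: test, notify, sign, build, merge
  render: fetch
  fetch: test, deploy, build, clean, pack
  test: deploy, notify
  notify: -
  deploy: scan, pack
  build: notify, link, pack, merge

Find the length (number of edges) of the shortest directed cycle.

4

For each vertex v, BFS finds the shortest path from v back to v.
The shortest such closed walk is fetch → clean → merge → render → fetch, length 4.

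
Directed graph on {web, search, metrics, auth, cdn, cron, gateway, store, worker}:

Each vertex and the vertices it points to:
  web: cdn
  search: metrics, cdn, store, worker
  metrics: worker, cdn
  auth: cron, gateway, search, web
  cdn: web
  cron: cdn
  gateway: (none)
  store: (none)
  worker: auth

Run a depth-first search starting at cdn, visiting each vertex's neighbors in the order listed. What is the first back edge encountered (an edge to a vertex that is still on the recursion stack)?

web->cdn

DFS from cdn (visiting each vertex's neighbors in the order listed); mark gray on enter, black on exit:
cdn gray
  web gray
    web→cdn: cdn is gray → back edge
First back edge: web → cdn.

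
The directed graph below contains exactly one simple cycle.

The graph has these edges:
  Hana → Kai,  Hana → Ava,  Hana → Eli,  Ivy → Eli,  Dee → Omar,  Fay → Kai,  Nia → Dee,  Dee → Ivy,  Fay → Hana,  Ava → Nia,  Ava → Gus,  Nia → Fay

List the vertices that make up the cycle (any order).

DFS with gray/black marking from Ava:
Ava gray
  Nia gray
    Fay gray
      Hana gray
        Eli gray
        Eli black
        Hana→Ava: Ava is gray → back edge
Back edge closes the cycle Ava → Nia → Fay → Hana → Ava; its vertices are {Ava, Fay, Nia, Hana}.

Ava, Fay, Nia, Hana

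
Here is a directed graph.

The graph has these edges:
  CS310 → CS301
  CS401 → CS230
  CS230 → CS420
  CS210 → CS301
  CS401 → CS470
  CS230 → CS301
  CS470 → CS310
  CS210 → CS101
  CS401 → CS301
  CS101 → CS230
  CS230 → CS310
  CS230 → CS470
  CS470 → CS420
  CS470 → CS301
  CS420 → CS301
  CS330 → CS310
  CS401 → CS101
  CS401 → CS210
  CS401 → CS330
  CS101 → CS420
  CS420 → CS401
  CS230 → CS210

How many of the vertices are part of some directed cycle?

6

A vertex is on a directed cycle iff it belongs to a strongly connected component of size ≥ 2 (or has a self-loop).
The vertices on cycles are {CS101, CS210, CS230, CS401, CS420, CS470} — 6 in total.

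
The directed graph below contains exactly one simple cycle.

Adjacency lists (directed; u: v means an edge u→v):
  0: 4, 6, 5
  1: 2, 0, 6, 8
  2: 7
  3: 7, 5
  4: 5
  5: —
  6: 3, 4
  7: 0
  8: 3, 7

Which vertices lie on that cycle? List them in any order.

DFS with gray/black marking from 0:
0 gray
  4 gray
    5 gray
    5 black
  4 black
  6 gray
    3 gray
      7 gray
        7→0: 0 is gray → back edge
Back edge closes the cycle 0 → 6 → 3 → 7 → 0; its vertices are {0, 3, 6, 7}.

0, 3, 6, 7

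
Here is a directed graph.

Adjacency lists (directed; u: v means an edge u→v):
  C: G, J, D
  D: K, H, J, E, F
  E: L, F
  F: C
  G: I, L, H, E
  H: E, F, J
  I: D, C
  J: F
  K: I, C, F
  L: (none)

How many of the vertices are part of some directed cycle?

9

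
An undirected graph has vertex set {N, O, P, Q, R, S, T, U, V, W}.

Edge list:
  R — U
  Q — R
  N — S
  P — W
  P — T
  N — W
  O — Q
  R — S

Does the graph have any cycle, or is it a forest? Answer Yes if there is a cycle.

No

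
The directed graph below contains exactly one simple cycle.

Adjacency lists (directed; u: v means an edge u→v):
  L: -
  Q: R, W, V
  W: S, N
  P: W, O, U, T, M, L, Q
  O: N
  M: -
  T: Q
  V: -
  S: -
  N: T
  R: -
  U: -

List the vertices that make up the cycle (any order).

N, Q, T, W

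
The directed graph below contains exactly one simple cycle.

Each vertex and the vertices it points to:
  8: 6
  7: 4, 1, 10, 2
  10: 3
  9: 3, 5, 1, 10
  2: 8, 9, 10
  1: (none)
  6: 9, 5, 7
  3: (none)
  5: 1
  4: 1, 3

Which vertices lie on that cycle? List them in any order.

2, 6, 7, 8

DFS with gray/black marking from 6:
6 gray
  9 gray
    3 gray
    3 black
    5 gray
      1 gray
      1 black
    5 black
    9→1: 1 black — skip
    10 gray
      10→3: 3 black — skip
    10 black
  9 black
  6→5: 5 black — skip
  7 gray
    4 gray
      4→1: 1 black — skip
      4→3: 3 black — skip
    4 black
    7→1: 1 black — skip
    7→10: 10 black — skip
    2 gray
      8 gray
        8→6: 6 is gray → back edge
Back edge closes the cycle 6 → 7 → 2 → 8 → 6; its vertices are {2, 6, 7, 8}.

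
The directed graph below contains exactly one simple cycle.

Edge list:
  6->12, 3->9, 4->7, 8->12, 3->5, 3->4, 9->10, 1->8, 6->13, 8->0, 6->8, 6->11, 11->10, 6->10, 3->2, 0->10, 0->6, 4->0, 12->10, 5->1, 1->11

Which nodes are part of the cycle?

DFS with gray/black marking from 0:
0 gray
  10 gray
  10 black
  6 gray
    6→10: 10 black — skip
    8 gray
      12 gray
        12→10: 10 black — skip
      12 black
      8→0: 0 is gray → back edge
Back edge closes the cycle 0 → 6 → 8 → 0; its vertices are {0, 6, 8}.

0, 6, 8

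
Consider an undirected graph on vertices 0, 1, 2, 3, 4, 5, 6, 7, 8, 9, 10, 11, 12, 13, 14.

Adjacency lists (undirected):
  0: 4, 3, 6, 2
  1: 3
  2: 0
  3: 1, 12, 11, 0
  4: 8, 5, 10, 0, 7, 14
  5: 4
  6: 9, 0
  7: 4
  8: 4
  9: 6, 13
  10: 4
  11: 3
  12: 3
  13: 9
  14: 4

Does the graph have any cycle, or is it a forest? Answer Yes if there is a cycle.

DFS, tracking each vertex's parent; an edge to a visited non-parent vertex closes a cycle.
Start from 13:
visit 13 (parent –)
  visit 9 (parent 13)
    visit 6 (parent 9)
      6–9: parent, skip
      visit 0 (parent 6)
        visit 4 (parent 0)
          visit 8 (parent 4)
            8–4: parent, skip
          visit 5 (parent 4)
            5–4: parent, skip
          visit 10 (parent 4)
            10–4: parent, skip
          4–0: parent, skip
          visit 7 (parent 4)
            7–4: parent, skip
          visit 14 (parent 4)
            14–4: parent, skip
        visit 3 (parent 0)
          visit 1 (parent 3)
            1–3: parent, skip
          visit 12 (parent 3)
            12–3: parent, skip
          visit 11 (parent 3)
            11–3: parent, skip
          3–0: parent, skip
        0–6: parent, skip
        visit 2 (parent 0)
          2–0: parent, skip
    9–13: parent, skip
No non-parent visited neighbor found — the graph is a forest.

No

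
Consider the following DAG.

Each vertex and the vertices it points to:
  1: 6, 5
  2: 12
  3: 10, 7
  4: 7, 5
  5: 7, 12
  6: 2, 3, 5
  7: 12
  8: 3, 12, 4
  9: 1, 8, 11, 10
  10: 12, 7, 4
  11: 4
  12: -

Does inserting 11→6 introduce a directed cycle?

Adding 11→6 creates a cycle iff 6 can already reach 11.
Explore from 6: no path reaches 11. The graph stays acyclic.

No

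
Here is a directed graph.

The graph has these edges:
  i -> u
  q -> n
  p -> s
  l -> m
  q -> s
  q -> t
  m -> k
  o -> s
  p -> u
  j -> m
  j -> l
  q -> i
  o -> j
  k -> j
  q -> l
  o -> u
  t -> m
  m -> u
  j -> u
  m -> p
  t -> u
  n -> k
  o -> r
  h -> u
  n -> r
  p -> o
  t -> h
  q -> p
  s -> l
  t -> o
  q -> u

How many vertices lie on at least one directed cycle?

7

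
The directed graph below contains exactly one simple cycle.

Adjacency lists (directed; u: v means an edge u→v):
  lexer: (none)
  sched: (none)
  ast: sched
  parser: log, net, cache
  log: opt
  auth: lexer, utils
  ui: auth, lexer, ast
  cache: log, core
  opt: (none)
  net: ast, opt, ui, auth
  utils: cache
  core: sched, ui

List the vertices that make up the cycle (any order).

DFS with gray/black marking from cache:
cache gray
  log gray
    opt gray
    opt black
  log black
  core gray
    sched gray
    sched black
    ui gray
      auth gray
        lexer gray
        lexer black
        utils gray
          utils→cache: cache is gray → back edge
Back edge closes the cycle cache → core → ui → auth → utils → cache; its vertices are {ui, auth, core, cache, utils}.

ui, auth, core, cache, utils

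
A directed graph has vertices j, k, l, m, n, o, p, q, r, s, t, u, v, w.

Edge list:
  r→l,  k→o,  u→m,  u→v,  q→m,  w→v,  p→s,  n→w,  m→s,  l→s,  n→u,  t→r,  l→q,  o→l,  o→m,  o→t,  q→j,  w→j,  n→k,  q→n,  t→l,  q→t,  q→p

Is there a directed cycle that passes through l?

Yes

l is on a cycle iff l can reach itself via ≥1 edge.
l → q → t → l — yes.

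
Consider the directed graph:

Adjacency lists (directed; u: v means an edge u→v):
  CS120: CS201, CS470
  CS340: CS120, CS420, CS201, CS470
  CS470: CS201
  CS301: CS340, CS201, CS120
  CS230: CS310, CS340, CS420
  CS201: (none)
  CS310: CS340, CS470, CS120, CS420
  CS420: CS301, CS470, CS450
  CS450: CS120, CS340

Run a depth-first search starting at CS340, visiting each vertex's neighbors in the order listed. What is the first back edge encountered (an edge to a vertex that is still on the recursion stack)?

DFS from CS340 (visiting each vertex's neighbors in the order listed); mark gray on enter, black on exit:
CS340 gray
  CS120 gray
    CS201 gray
    CS201 black
    CS470 gray
      CS470→CS201: CS201 black — skip
    CS470 black
  CS120 black
  CS420 gray
    CS301 gray
      CS301→CS340: CS340 is gray → back edge
First back edge: CS301 → CS340.

CS301->CS340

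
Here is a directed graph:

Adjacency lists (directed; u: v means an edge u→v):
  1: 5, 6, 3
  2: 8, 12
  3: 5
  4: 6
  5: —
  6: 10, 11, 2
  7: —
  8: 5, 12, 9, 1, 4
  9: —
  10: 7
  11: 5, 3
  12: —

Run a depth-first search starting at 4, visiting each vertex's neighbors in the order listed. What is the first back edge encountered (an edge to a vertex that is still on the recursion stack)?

1→6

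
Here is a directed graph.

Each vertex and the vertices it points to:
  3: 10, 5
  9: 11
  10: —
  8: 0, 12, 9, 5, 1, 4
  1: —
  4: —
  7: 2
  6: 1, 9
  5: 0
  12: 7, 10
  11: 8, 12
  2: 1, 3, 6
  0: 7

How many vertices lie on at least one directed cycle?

10

A vertex is on a directed cycle iff it belongs to a strongly connected component of size ≥ 2 (or has a self-loop).
The vertices on cycles are {0, 2, 3, 5, 6, 7, 8, 9, 11, 12} — 10 in total.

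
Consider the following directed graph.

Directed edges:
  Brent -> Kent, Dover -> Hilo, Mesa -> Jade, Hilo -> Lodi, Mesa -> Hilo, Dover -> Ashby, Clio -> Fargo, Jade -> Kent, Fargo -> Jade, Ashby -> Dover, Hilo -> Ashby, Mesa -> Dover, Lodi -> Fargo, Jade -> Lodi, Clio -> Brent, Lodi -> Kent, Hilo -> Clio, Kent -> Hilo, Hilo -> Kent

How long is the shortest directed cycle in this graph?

2

For each vertex v, BFS finds the shortest path from v back to v.
The shortest such closed walk is Hilo → Kent → Hilo, length 2.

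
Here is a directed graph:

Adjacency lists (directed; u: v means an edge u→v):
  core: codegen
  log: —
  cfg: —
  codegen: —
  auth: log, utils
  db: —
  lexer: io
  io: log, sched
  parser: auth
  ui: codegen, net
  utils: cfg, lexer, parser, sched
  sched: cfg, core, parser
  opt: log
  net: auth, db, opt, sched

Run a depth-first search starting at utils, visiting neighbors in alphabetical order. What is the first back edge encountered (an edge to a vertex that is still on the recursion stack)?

DFS from utils (visiting neighbors in alphabetical order); mark gray on enter, black on exit:
utils gray
  cfg gray
  cfg black
  lexer gray
    io gray
      log gray
      log black
      sched gray
        sched→cfg: cfg black — skip
        core gray
          codegen gray
          codegen black
        core black
        parser gray
          auth gray
            auth→log: log black — skip
            auth→utils: utils is gray → back edge
First back edge: auth → utils.

auth→utils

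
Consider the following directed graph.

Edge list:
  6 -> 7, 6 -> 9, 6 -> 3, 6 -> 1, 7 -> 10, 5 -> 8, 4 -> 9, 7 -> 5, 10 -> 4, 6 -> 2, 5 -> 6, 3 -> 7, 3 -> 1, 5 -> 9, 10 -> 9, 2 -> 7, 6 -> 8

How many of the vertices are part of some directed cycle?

5

A vertex is on a directed cycle iff it belongs to a strongly connected component of size ≥ 2 (or has a self-loop).
The vertices on cycles are {2, 3, 5, 6, 7} — 5 in total.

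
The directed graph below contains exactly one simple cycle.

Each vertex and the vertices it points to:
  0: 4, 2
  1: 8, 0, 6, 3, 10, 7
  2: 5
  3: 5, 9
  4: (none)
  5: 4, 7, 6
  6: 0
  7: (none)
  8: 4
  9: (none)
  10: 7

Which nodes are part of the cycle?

DFS with gray/black marking from 6:
6 gray
  0 gray
    4 gray
    4 black
    2 gray
      5 gray
        5→4: 4 black — skip
        7 gray
        7 black
        5→6: 6 is gray → back edge
Back edge closes the cycle 6 → 0 → 2 → 5 → 6; its vertices are {0, 2, 5, 6}.

0, 2, 5, 6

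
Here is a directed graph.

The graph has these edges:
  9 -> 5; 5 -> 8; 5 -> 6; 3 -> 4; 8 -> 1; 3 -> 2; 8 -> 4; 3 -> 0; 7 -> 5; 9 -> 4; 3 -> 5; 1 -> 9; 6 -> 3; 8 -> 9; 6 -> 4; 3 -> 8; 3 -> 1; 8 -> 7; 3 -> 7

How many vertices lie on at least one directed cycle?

A vertex is on a directed cycle iff it belongs to a strongly connected component of size ≥ 2 (or has a self-loop).
The vertices on cycles are {1, 3, 5, 6, 7, 8, 9} — 7 in total.

7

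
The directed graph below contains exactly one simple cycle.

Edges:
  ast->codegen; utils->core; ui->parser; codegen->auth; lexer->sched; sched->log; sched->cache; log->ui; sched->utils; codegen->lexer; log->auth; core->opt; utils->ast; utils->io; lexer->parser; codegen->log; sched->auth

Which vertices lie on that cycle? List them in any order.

ast, lexer, sched, utils, codegen

DFS with gray/black marking from sched:
sched gray
  auth gray
  auth black
  cache gray
  cache black
  utils gray
    core gray
      opt gray
      opt black
    core black
    io gray
    io black
    ast gray
      codegen gray
        codegen→auth: auth black — skip
        lexer gray
          lexer→sched: sched is gray → back edge
Back edge closes the cycle sched → utils → ast → codegen → lexer → sched; its vertices are {ast, lexer, sched, utils, codegen}.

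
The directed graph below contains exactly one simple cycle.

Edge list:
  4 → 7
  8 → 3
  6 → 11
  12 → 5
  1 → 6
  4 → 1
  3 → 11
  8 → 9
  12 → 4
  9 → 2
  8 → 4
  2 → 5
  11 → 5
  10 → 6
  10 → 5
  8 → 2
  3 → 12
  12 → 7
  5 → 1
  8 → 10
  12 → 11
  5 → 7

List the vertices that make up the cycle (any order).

1, 5, 6, 11

DFS with gray/black marking from 6:
6 gray
  11 gray
    5 gray
      1 gray
        1→6: 6 is gray → back edge
Back edge closes the cycle 6 → 11 → 5 → 1 → 6; its vertices are {1, 5, 6, 11}.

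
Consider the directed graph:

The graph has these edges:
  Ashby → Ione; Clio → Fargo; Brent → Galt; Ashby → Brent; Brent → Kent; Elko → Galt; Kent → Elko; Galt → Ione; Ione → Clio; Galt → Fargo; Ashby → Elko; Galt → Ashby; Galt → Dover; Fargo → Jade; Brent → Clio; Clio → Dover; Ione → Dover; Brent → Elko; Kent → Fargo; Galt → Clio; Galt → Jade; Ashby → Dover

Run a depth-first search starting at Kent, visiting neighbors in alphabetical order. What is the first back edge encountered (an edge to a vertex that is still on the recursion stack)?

DFS from Kent (visiting neighbors in alphabetical order); mark gray on enter, black on exit:
Kent gray
  Elko gray
    Galt gray
      Ashby gray
        Brent gray
          Clio gray
            Dover gray
            Dover black
            Fargo gray
              Jade gray
              Jade black
            Fargo black
          Clio black
          Brent→Elko: Elko is gray → back edge
First back edge: Brent → Elko.

Brent->Elko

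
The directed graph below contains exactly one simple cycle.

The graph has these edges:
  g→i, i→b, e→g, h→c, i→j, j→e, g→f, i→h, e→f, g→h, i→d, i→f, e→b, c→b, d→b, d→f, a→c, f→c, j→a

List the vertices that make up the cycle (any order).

e, g, i, j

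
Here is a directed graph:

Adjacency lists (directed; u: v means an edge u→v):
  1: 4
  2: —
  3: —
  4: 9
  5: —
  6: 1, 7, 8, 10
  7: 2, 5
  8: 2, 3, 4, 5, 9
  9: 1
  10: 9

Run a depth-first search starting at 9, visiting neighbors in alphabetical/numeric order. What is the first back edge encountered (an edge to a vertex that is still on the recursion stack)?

DFS from 9 (visiting neighbors in alphabetical/numeric order); mark gray on enter, black on exit:
9 gray
  1 gray
    4 gray
      4→9: 9 is gray → back edge
First back edge: 4 → 9.

4→9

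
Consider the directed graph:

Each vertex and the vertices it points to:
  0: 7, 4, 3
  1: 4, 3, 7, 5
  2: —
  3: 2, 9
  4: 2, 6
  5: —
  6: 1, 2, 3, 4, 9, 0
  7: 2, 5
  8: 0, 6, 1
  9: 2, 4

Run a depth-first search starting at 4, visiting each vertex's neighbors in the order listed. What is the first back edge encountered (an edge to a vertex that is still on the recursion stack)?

1->4

DFS from 4 (visiting each vertex's neighbors in the order listed); mark gray on enter, black on exit:
4 gray
  2 gray
  2 black
  6 gray
    1 gray
      1→4: 4 is gray → back edge
First back edge: 1 → 4.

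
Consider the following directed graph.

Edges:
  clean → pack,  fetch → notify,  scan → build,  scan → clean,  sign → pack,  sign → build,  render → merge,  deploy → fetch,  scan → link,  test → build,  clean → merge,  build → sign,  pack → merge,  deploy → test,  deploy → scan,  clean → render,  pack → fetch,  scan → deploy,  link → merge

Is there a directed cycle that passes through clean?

No

clean lies on a cycle iff there is a path from clean back to itself.
Exploring from clean, it never reaches itself; equivalently, its strongly connected component is a singleton.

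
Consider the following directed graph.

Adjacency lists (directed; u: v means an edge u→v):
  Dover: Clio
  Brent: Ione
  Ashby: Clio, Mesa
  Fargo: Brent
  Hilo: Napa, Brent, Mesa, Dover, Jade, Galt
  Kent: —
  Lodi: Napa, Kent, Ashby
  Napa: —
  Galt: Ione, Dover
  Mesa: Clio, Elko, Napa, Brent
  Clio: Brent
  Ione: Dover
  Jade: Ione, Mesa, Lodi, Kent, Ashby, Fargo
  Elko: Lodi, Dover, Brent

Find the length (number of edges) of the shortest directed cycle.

For each vertex v, BFS finds the shortest path from v back to v.
The shortest such closed walk is Lodi → Ashby → Mesa → Elko → Lodi, length 4.

4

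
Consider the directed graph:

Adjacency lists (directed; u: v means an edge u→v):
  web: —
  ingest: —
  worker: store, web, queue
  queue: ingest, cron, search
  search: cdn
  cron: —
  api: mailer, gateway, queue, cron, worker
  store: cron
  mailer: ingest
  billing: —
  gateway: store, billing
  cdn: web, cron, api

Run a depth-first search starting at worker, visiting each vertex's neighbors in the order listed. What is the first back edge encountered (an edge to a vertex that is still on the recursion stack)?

api→queue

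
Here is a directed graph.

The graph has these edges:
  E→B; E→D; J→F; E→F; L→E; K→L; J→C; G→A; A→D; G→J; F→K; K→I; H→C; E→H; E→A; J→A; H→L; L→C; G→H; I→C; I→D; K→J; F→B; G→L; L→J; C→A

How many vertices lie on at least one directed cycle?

A vertex is on a directed cycle iff it belongs to a strongly connected component of size ≥ 2 (or has a self-loop).
The vertices on cycles are {E, F, H, J, K, L} — 6 in total.

6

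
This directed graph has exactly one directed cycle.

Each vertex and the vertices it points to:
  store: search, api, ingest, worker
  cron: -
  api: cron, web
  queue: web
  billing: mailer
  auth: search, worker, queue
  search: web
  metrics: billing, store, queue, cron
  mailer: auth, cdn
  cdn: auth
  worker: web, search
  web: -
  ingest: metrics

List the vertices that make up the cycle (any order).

DFS with gray/black marking from metrics:
metrics gray
  billing gray
    mailer gray
      auth gray
        search gray
          web gray
          web black
        search black
        worker gray
          worker→web: web black — skip
          worker→search: search black — skip
        worker black
        queue gray
          queue→web: web black — skip
        queue black
      auth black
      cdn gray
        cdn→auth: auth black — skip
      cdn black
    mailer black
  billing black
  store gray
    store→search: search black — skip
    api gray
      cron gray
      cron black
      api→web: web black — skip
    api black
    ingest gray
      ingest→metrics: metrics is gray → back edge
Back edge closes the cycle metrics → store → ingest → metrics; its vertices are {store, ingest, metrics}.

store, ingest, metrics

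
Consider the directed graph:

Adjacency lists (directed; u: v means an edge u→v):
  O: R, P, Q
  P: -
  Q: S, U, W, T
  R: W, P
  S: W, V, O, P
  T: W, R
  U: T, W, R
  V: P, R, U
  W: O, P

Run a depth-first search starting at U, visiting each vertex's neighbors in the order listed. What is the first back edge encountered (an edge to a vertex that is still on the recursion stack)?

DFS from U (visiting each vertex's neighbors in the order listed); mark gray on enter, black on exit:
U gray
  T gray
    W gray
      O gray
        R gray
          R→W: W is gray → back edge
First back edge: R → W.

R->W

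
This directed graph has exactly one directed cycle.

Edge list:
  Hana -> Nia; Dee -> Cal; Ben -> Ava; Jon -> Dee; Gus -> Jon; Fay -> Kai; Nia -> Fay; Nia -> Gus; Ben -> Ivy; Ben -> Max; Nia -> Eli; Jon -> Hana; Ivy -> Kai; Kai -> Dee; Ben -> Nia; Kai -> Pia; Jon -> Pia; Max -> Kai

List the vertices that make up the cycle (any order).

Gus, Jon, Nia, Hana

DFS with gray/black marking from Nia:
Nia gray
  Fay gray
    Kai gray
      Pia gray
      Pia black
      Dee gray
        Cal gray
        Cal black
      Dee black
    Kai black
  Fay black
  Gus gray
    Jon gray
      Jon→Pia: Pia black — skip
      Jon→Dee: Dee black — skip
      Hana gray
        Hana→Nia: Nia is gray → back edge
Back edge closes the cycle Nia → Gus → Jon → Hana → Nia; its vertices are {Gus, Jon, Nia, Hana}.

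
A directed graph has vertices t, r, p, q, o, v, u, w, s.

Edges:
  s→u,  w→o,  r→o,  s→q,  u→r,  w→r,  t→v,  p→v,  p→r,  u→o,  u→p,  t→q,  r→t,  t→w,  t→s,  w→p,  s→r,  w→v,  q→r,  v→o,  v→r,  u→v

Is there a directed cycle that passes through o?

No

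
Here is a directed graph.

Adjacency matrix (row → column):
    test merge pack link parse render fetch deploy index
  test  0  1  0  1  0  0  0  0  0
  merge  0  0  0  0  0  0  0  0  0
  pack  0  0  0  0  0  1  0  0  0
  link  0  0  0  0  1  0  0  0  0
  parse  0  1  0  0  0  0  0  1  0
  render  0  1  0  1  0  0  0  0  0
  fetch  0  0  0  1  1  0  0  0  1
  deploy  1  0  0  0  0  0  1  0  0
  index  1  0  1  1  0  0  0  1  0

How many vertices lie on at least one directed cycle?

8

A vertex is on a directed cycle iff it belongs to a strongly connected component of size ≥ 2 (or has a self-loop).
The vertices on cycles are {link, pack, test, fetch, index, parse, deploy, render} — 8 in total.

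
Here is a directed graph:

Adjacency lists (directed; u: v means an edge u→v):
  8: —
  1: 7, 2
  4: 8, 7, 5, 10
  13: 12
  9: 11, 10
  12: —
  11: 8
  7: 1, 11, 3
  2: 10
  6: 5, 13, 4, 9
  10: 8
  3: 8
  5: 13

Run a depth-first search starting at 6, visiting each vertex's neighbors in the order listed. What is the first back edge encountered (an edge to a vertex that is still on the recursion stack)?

DFS from 6 (visiting each vertex's neighbors in the order listed); mark gray on enter, black on exit:
6 gray
  5 gray
    13 gray
      12 gray
      12 black
    13 black
  5 black
  6→13: 13 black — skip
  4 gray
    8 gray
    8 black
    7 gray
      1 gray
        1→7: 7 is gray → back edge
First back edge: 1 → 7.

1->7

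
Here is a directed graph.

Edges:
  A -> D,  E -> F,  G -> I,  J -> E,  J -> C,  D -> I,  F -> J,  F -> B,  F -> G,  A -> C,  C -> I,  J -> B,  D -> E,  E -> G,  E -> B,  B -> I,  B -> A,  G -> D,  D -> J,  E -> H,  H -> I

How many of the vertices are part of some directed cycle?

7

A vertex is on a directed cycle iff it belongs to a strongly connected component of size ≥ 2 (or has a self-loop).
The vertices on cycles are {A, B, D, E, F, G, J} — 7 in total.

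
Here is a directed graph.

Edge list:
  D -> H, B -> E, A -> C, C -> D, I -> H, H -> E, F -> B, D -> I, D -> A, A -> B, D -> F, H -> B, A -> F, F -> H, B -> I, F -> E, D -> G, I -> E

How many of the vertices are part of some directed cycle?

6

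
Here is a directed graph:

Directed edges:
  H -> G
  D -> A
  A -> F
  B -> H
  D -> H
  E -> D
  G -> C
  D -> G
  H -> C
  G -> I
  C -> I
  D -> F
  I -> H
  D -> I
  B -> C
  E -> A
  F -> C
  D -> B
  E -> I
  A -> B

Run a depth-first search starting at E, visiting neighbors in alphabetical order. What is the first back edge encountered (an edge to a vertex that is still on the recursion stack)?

H→C

DFS from E (visiting neighbors in alphabetical order); mark gray on enter, black on exit:
E gray
  A gray
    B gray
      C gray
        I gray
          H gray
            H→C: C is gray → back edge
First back edge: H → C.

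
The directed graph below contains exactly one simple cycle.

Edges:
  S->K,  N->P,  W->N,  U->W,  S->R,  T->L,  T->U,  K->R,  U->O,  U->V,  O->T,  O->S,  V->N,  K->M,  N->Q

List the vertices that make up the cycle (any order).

DFS with gray/black marking from U:
U gray
  V gray
    N gray
      P gray
      P black
      Q gray
      Q black
    N black
  V black
  W gray
    W→N: N black — skip
  W black
  O gray
    T gray
      L gray
      L black
      T→U: U is gray → back edge
Back edge closes the cycle U → O → T → U; its vertices are {O, T, U}.

O, T, U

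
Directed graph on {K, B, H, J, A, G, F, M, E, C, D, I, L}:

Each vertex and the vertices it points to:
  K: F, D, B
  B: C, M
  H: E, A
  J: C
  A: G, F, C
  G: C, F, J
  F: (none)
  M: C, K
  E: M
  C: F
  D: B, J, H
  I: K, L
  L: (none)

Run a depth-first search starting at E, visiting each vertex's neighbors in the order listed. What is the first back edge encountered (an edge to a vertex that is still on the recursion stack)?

B->M

DFS from E (visiting each vertex's neighbors in the order listed); mark gray on enter, black on exit:
E gray
  M gray
    C gray
      F gray
      F black
    C black
    K gray
      K→F: F black — skip
      D gray
        B gray
          B→C: C black — skip
          B→M: M is gray → back edge
First back edge: B → M.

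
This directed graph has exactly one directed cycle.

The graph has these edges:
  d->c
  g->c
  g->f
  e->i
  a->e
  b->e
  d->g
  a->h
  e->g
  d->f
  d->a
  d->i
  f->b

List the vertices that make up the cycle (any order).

b, e, f, g

DFS with gray/black marking from f:
f gray
  b gray
    e gray
      g gray
        c gray
        c black
        g→f: f is gray → back edge
Back edge closes the cycle f → b → e → g → f; its vertices are {b, e, f, g}.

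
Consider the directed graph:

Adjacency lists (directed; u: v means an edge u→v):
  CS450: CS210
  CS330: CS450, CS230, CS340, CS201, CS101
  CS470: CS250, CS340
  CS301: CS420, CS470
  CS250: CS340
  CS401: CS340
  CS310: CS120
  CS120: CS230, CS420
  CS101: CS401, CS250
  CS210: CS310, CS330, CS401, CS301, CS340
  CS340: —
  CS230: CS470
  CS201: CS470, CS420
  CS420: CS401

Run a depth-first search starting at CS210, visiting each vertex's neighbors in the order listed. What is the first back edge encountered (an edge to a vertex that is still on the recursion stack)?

CS450->CS210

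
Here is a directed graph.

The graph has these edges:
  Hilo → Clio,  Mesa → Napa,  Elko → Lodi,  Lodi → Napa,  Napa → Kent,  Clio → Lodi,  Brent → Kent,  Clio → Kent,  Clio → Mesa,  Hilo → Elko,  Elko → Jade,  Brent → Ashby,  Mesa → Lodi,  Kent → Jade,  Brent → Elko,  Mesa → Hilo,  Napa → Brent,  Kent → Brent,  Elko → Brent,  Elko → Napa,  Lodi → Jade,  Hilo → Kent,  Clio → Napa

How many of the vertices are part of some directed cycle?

8

A vertex is on a directed cycle iff it belongs to a strongly connected component of size ≥ 2 (or has a self-loop).
The vertices on cycles are {Clio, Elko, Hilo, Kent, Lodi, Mesa, Napa, Brent} — 8 in total.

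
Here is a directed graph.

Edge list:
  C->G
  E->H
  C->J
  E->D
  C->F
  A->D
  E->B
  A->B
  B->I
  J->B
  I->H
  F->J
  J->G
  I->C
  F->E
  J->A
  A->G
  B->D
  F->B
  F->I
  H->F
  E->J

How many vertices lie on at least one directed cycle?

A vertex is on a directed cycle iff it belongs to a strongly connected component of size ≥ 2 (or has a self-loop).
The vertices on cycles are {A, B, C, E, F, H, I, J} — 8 in total.

8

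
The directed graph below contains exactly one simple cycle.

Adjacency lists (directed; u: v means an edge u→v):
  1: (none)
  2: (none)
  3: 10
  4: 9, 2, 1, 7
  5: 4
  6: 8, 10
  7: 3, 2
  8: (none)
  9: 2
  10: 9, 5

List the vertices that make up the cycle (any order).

DFS with gray/black marking from 10:
10 gray
  9 gray
    2 gray
    2 black
  9 black
  5 gray
    4 gray
      4→9: 9 black — skip
      4→2: 2 black — skip
      1 gray
      1 black
      7 gray
        3 gray
          3→10: 10 is gray → back edge
Back edge closes the cycle 10 → 5 → 4 → 7 → 3 → 10; its vertices are {3, 4, 5, 7, 10}.

3, 4, 5, 7, 10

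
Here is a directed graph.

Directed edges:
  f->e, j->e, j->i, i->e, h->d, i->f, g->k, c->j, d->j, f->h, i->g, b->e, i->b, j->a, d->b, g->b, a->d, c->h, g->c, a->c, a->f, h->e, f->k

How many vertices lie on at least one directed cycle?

A vertex is on a directed cycle iff it belongs to a strongly connected component of size ≥ 2 (or has a self-loop).
The vertices on cycles are {a, c, d, f, g, h, i, j} — 8 in total.

8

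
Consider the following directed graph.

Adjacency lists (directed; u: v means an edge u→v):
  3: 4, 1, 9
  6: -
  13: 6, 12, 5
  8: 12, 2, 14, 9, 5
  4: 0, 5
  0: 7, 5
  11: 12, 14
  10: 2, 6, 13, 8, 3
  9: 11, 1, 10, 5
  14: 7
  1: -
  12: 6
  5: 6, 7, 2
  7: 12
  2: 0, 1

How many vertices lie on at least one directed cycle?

A vertex is on a directed cycle iff it belongs to a strongly connected component of size ≥ 2 (or has a self-loop).
The vertices on cycles are {0, 2, 3, 5, 8, 9, 10} — 7 in total.

7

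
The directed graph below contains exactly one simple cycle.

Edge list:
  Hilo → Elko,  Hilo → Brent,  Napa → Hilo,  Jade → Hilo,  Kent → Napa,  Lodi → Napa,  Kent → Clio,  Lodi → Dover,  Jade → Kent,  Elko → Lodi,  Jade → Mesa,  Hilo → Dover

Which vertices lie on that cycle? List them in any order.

DFS with gray/black marking from Hilo:
Hilo gray
  Brent gray
  Brent black
  Dover gray
  Dover black
  Elko gray
    Lodi gray
      Napa gray
        Napa→Hilo: Hilo is gray → back edge
Back edge closes the cycle Hilo → Elko → Lodi → Napa → Hilo; its vertices are {Elko, Hilo, Lodi, Napa}.

Elko, Hilo, Lodi, Napa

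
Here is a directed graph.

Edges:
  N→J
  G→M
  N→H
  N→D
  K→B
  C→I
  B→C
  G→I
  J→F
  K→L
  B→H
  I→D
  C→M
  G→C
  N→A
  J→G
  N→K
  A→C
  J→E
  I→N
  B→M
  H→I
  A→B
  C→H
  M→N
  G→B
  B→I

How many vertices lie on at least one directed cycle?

A vertex is on a directed cycle iff it belongs to a strongly connected component of size ≥ 2 (or has a self-loop).
The vertices on cycles are {A, B, C, G, H, I, J, K, M, N} — 10 in total.

10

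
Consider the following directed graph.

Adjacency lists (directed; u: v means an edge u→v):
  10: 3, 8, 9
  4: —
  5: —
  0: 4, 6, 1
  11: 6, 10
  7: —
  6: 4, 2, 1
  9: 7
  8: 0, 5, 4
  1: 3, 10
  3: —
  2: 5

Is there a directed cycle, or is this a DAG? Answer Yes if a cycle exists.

DFS with white/gray/black marking, starting from 8:
8 gray
  0 gray
    4 gray
    4 black
    6 gray
      6→4: 4 black — skip
      2 gray
        5 gray
        5 black
      2 black
      1 gray
        3 gray
        3 black
        10 gray
          10→3: 3 black — skip
          10→8: 8 is gray → back edge
Back edge found, so a cycle exists: 8 → 0 → 6 → 1 → 10 → 8.

Yes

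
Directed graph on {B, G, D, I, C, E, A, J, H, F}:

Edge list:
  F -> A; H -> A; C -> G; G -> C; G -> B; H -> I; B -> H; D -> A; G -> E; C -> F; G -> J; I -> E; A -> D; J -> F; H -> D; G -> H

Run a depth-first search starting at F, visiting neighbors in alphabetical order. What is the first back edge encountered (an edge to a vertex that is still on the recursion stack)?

DFS from F (visiting neighbors in alphabetical order); mark gray on enter, black on exit:
F gray
  A gray
    D gray
      D→A: A is gray → back edge
First back edge: D → A.

D->A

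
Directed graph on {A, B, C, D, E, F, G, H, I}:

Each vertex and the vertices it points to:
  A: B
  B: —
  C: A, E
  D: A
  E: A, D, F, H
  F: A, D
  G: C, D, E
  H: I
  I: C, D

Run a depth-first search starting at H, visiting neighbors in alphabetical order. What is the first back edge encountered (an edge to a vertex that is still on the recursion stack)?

E->H

DFS from H (visiting neighbors in alphabetical order); mark gray on enter, black on exit:
H gray
  I gray
    C gray
      A gray
        B gray
        B black
      A black
      E gray
        E→A: A black — skip
        D gray
          D→A: A black — skip
        D black
        F gray
          F→A: A black — skip
          F→D: D black — skip
        F black
        E→H: H is gray → back edge
First back edge: E → H.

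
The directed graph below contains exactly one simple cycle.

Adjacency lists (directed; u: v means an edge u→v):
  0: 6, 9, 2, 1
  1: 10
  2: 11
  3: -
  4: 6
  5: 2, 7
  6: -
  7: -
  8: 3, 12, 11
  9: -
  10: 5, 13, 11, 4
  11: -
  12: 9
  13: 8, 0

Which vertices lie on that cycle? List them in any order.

0, 1, 10, 13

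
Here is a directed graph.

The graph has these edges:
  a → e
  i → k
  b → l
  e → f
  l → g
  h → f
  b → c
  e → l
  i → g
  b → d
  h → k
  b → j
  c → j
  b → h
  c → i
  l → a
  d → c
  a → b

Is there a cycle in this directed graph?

Yes

DFS with white/gray/black marking, starting from i:
i gray
  g gray
  g black
  k gray
  k black
i black
a gray
  b gray
    h gray
      h→k: k black — skip
      f gray
      f black
    h black
    d gray
      c gray
        j gray
        j black
        c→i: i black — skip
      c black
    d black
    b→j: j black — skip
    b→c: c black — skip
    l gray
      l→g: g black — skip
      l→a: a is gray → back edge
Back edge found, so a cycle exists: a → b → l → a.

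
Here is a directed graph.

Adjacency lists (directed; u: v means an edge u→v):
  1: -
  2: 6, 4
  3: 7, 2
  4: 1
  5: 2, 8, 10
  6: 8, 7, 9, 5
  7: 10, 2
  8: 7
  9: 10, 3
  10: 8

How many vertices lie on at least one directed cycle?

8

A vertex is on a directed cycle iff it belongs to a strongly connected component of size ≥ 2 (or has a self-loop).
The vertices on cycles are {2, 3, 5, 6, 7, 8, 9, 10} — 8 in total.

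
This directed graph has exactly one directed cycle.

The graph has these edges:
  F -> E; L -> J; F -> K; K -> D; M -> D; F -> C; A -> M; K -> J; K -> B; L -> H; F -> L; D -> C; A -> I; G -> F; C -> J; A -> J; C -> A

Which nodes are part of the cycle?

DFS with gray/black marking from C:
C gray
  J gray
  J black
  A gray
    M gray
      D gray
        D→C: C is gray → back edge
Back edge closes the cycle C → A → M → D → C; its vertices are {A, C, D, M}.

A, C, D, M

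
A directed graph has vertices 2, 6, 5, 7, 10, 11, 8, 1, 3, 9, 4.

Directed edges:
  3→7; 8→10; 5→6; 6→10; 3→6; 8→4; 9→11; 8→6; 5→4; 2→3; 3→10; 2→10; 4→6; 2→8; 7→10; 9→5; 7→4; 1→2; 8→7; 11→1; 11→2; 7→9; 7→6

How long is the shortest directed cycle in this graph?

5

For each vertex v, BFS finds the shortest path from v back to v.
The shortest such closed walk is 9 → 11 → 2 → 8 → 7 → 9, length 5.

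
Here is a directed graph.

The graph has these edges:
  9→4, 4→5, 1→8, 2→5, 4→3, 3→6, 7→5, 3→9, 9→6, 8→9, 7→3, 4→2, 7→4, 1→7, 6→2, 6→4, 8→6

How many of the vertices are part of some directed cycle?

A vertex is on a directed cycle iff it belongs to a strongly connected component of size ≥ 2 (or has a self-loop).
The vertices on cycles are {3, 4, 6, 9} — 4 in total.

4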